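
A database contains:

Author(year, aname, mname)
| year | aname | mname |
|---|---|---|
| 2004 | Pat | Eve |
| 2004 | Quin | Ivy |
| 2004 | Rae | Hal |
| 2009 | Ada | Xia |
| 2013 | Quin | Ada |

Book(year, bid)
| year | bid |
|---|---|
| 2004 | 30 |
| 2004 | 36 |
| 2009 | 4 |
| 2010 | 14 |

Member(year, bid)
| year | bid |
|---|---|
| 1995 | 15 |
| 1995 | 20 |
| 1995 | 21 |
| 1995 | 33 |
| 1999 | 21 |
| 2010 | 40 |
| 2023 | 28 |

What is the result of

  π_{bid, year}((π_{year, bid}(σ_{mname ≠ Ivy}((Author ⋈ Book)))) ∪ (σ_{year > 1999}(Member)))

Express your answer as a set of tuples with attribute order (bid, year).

{(28, 2023), (30, 2004), (36, 2004), (4, 2009), (40, 2010)}

Author ⋈ Book (natural join on year): {(2004, Pat, Eve, 30), (2004, Pat, Eve, 36), (2004, Quin, Ivy, 30), (2004, Quin, Ivy, 36), (2004, Rae, Hal, 30), (2004, Rae, Hal, 36), (2009, Ada, Xia, 4)}
σ[mname ≠ Ivy]: keep tuples satisfying mname ≠ Ivy → {(2004, Pat, Eve, 30), (2004, Pat, Eve, 36), (2004, Rae, Hal, 30), (2004, Rae, Hal, 36), (2009, Ada, Xia, 4)}
Projecting to year, bid (2 duplicate(s) eliminated): {(2004, 30), (2004, 36), (2009, 4)}
σ[year > 1999]: keep tuples satisfying year > 1999 → {(2010, 40), (2023, 28)}
Set union of the two operands is {(2004, 30), (2004, 36), (2009, 4), (2010, 40), (2023, 28)}.
Projecting to bid, year: {(28, 2023), (30, 2004), (36, 2004), (4, 2009), (40, 2010)}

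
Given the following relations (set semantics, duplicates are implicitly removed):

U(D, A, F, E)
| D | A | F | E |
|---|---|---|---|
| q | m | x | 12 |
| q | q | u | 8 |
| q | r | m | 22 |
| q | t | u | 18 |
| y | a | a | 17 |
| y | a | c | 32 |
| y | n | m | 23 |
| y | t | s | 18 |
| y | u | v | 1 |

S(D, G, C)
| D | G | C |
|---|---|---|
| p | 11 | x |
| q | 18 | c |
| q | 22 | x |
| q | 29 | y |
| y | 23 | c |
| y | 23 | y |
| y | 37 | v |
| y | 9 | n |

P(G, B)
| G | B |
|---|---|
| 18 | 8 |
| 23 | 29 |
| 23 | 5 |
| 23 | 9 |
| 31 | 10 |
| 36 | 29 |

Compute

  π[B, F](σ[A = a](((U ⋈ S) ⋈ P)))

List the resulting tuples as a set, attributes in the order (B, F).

Joining U and S on D yields {(q, m, x, 12, 18, c), (q, m, x, 12, 22, x), (q, m, x, 12, 29, y), (q, q, u, 8, 18, c), (q, q, u, 8, 22, x), (q, q, u, 8, 29, y), (q, r, m, 22, 18, c), (q, r, m, 22, 22, x), (q, r, m, 22, 29, y), (q, t, u, 18, 18, c), (q, t, u, 18, 22, x), (q, t, u, 18, 29, y), (y, a, a, 17, 23, c), (y, a, a, 17, 23, y), (y, a, a, 17, 37, v), (y, a, a, 17, 9, n), (y, a, c, 32, 23, c), (y, a, c, 32, 23, y), (y, a, c, 32, 37, v), (y, a, c, 32, 9, n), (y, n, m, 23, 23, c), (y, n, m, 23, 23, y), (y, n, m, 23, 37, v), (y, n, m, 23, 9, n), (y, t, s, 18, 23, c), (y, t, s, 18, 23, y), (y, t, s, 18, 37, v), (y, t, s, 18, 9, n), (y, u, v, 1, 23, c), (y, u, v, 1, 23, y), (y, u, v, 1, 37, v), (y, u, v, 1, 9, n)}.
Joining (U ⋈ S) and P on G yields {(q, m, x, 12, 18, c, 8), (q, q, u, 8, 18, c, 8), (q, r, m, 22, 18, c, 8), (q, t, u, 18, 18, c, 8), (y, a, a, 17, 23, c, 29), (y, a, a, 17, 23, c, 5), (y, a, a, 17, 23, c, 9), (y, a, a, 17, 23, y, 29), (y, a, a, 17, 23, y, 5), (y, a, a, 17, 23, y, 9), (y, a, c, 32, 23, c, 29), (y, a, c, 32, 23, c, 5), (y, a, c, 32, 23, c, 9), (y, a, c, 32, 23, y, 29), (y, a, c, 32, 23, y, 5), (y, a, c, 32, 23, y, 9), (y, n, m, 23, 23, c, 29), (y, n, m, 23, 23, c, 5), (y, n, m, 23, 23, c, 9), (y, n, m, 23, 23, y, 29), (y, n, m, 23, 23, y, 5), (y, n, m, 23, 23, y, 9), (y, t, s, 18, 23, c, 29), (y, t, s, 18, 23, c, 5), (y, t, s, 18, 23, c, 9), (y, t, s, 18, 23, y, 29), (y, t, s, 18, 23, y, 5), (y, t, s, 18, 23, y, 9), (y, u, v, 1, 23, c, 29), (y, u, v, 1, 23, c, 5), (y, u, v, 1, 23, c, 9), (y, u, v, 1, 23, y, 29), (y, u, v, 1, 23, y, 5), (y, u, v, 1, 23, y, 9)}.
Filtering on A = a leaves {(y, a, a, 17, 23, c, 29), (y, a, a, 17, 23, c, 5), (y, a, a, 17, 23, c, 9), (y, a, a, 17, 23, y, 29), (y, a, a, 17, 23, y, 5), (y, a, a, 17, 23, y, 9), (y, a, c, 32, 23, c, 29), (y, a, c, 32, 23, c, 5), (y, a, c, 32, 23, c, 9), (y, a, c, 32, 23, y, 29), (y, a, c, 32, 23, y, 5), (y, a, c, 32, 23, y, 9)}.
Keep only column(s) B, F (6 duplicate(s) eliminated): {(29, a), (29, c), (5, a), (5, c), (9, a), (9, c)}

{(29, a), (29, c), (5, a), (5, c), (9, a), (9, c)}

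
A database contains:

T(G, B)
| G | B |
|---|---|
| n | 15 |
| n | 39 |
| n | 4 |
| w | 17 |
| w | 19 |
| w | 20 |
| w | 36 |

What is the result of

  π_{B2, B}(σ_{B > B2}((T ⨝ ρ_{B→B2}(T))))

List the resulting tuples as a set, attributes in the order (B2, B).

ρ[B→B2]: schema becomes (G, B2); tuples unchanged.
Joining T and ρ_{B→B2}(T) on G yields {(n, 15, 15), (n, 15, 39), (n, 15, 4), (n, 39, 15), (n, 39, 39), (n, 39, 4), (n, 4, 15), (n, 4, 39), (n, 4, 4), (w, 17, 17), (w, 17, 19), (w, 17, 20), (w, 17, 36), (w, 19, 17), (w, 19, 19), (w, 19, 20), (w, 19, 36), (w, 20, 17), (w, 20, 19), (w, 20, 20), (w, 20, 36), (w, 36, 17), (w, 36, 19), (w, 36, 20), (w, 36, 36)}.
Selection B > B2: {(n, 15, 4), (n, 39, 15), (n, 39, 4), (w, 19, 17), (w, 20, 17), (w, 20, 19), (w, 36, 17), (w, 36, 19), (w, 36, 20)}
π[B2, B]: project onto (B2, B) → {(15, 39), (17, 19), (17, 20), (17, 36), (19, 20), (19, 36), (20, 36), (4, 15), (4, 39)}

{(15, 39), (17, 19), (17, 20), (17, 36), (19, 20), (19, 36), (20, 36), (4, 15), (4, 39)}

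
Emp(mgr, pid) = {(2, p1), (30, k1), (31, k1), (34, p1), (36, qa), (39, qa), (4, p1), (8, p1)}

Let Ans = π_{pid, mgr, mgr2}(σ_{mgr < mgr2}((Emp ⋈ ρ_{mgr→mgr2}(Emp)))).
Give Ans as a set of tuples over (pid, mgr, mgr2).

ρ[mgr→mgr2]: schema becomes (mgr2, pid); tuples unchanged.
Natural join on pid: {(2, p1, 2), (2, p1, 34), (2, p1, 4), (2, p1, 8), (30, k1, 30), (30, k1, 31), (31, k1, 30), (31, k1, 31), (34, p1, 2), (34, p1, 34), (34, p1, 4), (34, p1, 8), (36, qa, 36), (36, qa, 39), (39, qa, 36), (39, qa, 39), (4, p1, 2), (4, p1, 34), (4, p1, 4), (4, p1, 8), (8, p1, 2), (8, p1, 34), (8, p1, 4), (8, p1, 8)}
σ[mgr < mgr2]: keep tuples satisfying mgr < mgr2 → {(2, p1, 34), (2, p1, 4), (2, p1, 8), (30, k1, 31), (36, qa, 39), (4, p1, 34), (4, p1, 8), (8, p1, 34)}
π_{pid, mgr, mgr2} gives {(k1, 30, 31), (p1, 2, 34), (p1, 2, 4), (p1, 2, 8), (p1, 4, 34), (p1, 4, 8), (p1, 8, 34), (qa, 36, 39)}.

{(k1, 30, 31), (p1, 2, 34), (p1, 2, 4), (p1, 2, 8), (p1, 4, 34), (p1, 4, 8), (p1, 8, 34), (qa, 36, 39)}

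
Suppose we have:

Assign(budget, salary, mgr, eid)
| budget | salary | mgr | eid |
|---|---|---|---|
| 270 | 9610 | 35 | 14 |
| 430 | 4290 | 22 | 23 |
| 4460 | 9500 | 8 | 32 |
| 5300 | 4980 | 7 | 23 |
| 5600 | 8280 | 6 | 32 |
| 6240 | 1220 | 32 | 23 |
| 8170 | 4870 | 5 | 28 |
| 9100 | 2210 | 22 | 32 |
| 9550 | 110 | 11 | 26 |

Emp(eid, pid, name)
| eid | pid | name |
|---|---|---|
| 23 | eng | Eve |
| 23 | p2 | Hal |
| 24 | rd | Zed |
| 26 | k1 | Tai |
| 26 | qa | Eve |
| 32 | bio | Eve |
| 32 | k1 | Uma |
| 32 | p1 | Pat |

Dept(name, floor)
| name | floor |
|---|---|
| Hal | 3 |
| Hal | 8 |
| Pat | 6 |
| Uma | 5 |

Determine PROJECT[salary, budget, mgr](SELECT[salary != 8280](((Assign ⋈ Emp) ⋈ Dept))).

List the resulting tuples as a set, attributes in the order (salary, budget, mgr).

Natural join on eid: {(430, 4290, 22, 23, eng, Eve), (430, 4290, 22, 23, p2, Hal), (4460, 9500, 8, 32, bio, Eve), (4460, 9500, 8, 32, k1, Uma), (4460, 9500, 8, 32, p1, Pat), (5300, 4980, 7, 23, eng, Eve), (5300, 4980, 7, 23, p2, Hal), (5600, 8280, 6, 32, bio, Eve), (5600, 8280, 6, 32, k1, Uma), (5600, 8280, 6, 32, p1, Pat), (6240, 1220, 32, 23, eng, Eve), (6240, 1220, 32, 23, p2, Hal), (9100, 2210, 22, 32, bio, Eve), (9100, 2210, 22, 32, k1, Uma), (9100, 2210, 22, 32, p1, Pat), (9550, 110, 11, 26, k1, Tai), (9550, 110, 11, 26, qa, Eve)}
Natural join on name: {(430, 4290, 22, 23, p2, Hal, 3), (430, 4290, 22, 23, p2, Hal, 8), (4460, 9500, 8, 32, k1, Uma, 5), (4460, 9500, 8, 32, p1, Pat, 6), (5300, 4980, 7, 23, p2, Hal, 3), (5300, 4980, 7, 23, p2, Hal, 8), (5600, 8280, 6, 32, k1, Uma, 5), (5600, 8280, 6, 32, p1, Pat, 6), (6240, 1220, 32, 23, p2, Hal, 3), (6240, 1220, 32, 23, p2, Hal, 8), (9100, 2210, 22, 32, k1, Uma, 5), (9100, 2210, 22, 32, p1, Pat, 6)}
Apply σ_{salary != 8280}; surviving tuples: {(430, 4290, 22, 23, p2, Hal, 3), (430, 4290, 22, 23, p2, Hal, 8), (4460, 9500, 8, 32, k1, Uma, 5), (4460, 9500, 8, 32, p1, Pat, 6), (5300, 4980, 7, 23, p2, Hal, 3), (5300, 4980, 7, 23, p2, Hal, 8), (6240, 1220, 32, 23, p2, Hal, 3), (6240, 1220, 32, 23, p2, Hal, 8), (9100, 2210, 22, 32, k1, Uma, 5), (9100, 2210, 22, 32, p1, Pat, 6)}
Projecting to salary, budget, mgr (5 duplicate(s) eliminated): {(1220, 6240, 32), (2210, 9100, 22), (4290, 430, 22), (4980, 5300, 7), (9500, 4460, 8)}

{(1220, 6240, 32), (2210, 9100, 22), (4290, 430, 22), (4980, 5300, 7), (9500, 4460, 8)}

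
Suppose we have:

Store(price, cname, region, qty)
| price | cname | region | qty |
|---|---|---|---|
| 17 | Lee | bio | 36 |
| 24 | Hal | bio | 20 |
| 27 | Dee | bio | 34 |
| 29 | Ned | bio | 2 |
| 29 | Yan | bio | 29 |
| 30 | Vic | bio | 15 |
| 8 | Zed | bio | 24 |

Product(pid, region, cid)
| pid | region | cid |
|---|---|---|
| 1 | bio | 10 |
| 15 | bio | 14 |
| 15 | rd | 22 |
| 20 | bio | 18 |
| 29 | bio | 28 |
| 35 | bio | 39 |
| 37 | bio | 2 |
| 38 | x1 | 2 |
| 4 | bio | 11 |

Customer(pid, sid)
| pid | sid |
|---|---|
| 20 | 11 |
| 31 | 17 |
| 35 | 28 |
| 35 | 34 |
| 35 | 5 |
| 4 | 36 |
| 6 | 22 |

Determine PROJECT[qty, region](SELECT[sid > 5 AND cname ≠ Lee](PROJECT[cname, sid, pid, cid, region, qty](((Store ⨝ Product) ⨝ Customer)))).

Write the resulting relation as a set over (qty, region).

{(15, bio), (2, bio), (20, bio), (24, bio), (29, bio), (34, bio)}

Store ⋈ Product (natural join on region): {(17, Lee, bio, 36, 1, 10), (17, Lee, bio, 36, 15, 14), (17, Lee, bio, 36, 20, 18), (17, Lee, bio, 36, 29, 28), (17, Lee, bio, 36, 35, 39), (17, Lee, bio, 36, 37, 2), (17, Lee, bio, 36, 4, 11), (24, Hal, bio, 20, 1, 10), (24, Hal, bio, 20, 15, 14), (24, Hal, bio, 20, 20, 18), (24, Hal, bio, 20, 29, 28), (24, Hal, bio, 20, 35, 39), (24, Hal, bio, 20, 37, 2), (24, Hal, bio, 20, 4, 11), (27, Dee, bio, 34, 1, 10), (27, Dee, bio, 34, 15, 14), (27, Dee, bio, 34, 20, 18), (27, Dee, bio, 34, 29, 28), (27, Dee, bio, 34, 35, 39), (27, Dee, bio, 34, 37, 2), (27, Dee, bio, 34, 4, 11), (29, Ned, bio, 2, 1, 10), (29, Ned, bio, 2, 15, 14), (29, Ned, bio, 2, 20, 18), (29, Ned, bio, 2, 29, 28), (29, Ned, bio, 2, 35, 39), (29, Ned, bio, 2, 37, 2), (29, Ned, bio, 2, 4, 11), (29, Yan, bio, 29, 1, 10), (29, Yan, bio, 29, 15, 14), (29, Yan, bio, 29, 20, 18), (29, Yan, bio, 29, 29, 28), (29, Yan, bio, 29, 35, 39), (29, Yan, bio, 29, 37, 2), (29, Yan, bio, 29, 4, 11), (30, Vic, bio, 15, 1, 10), (30, Vic, bio, 15, 15, 14), (30, Vic, bio, 15, 20, 18), (30, Vic, bio, 15, 29, 28), (30, Vic, bio, 15, 35, 39), (30, Vic, bio, 15, 37, 2), (30, Vic, bio, 15, 4, 11), (8, Zed, bio, 24, 1, 10), (8, Zed, bio, 24, 15, 14), (8, Zed, bio, 24, 20, 18), (8, Zed, bio, 24, 29, 28), (8, Zed, bio, 24, 35, 39), (8, Zed, bio, 24, 37, 2), (8, Zed, bio, 24, 4, 11)}
(Store ⨝ Product) ⋈ Customer (natural join on pid): {(17, Lee, bio, 36, 20, 18, 11), (17, Lee, bio, 36, 35, 39, 28), (17, Lee, bio, 36, 35, 39, 34), (17, Lee, bio, 36, 35, 39, 5), (17, Lee, bio, 36, 4, 11, 36), (24, Hal, bio, 20, 20, 18, 11), (24, Hal, bio, 20, 35, 39, 28), (24, Hal, bio, 20, 35, 39, 34), (24, Hal, bio, 20, 35, 39, 5), (24, Hal, bio, 20, 4, 11, 36), (27, Dee, bio, 34, 20, 18, 11), (27, Dee, bio, 34, 35, 39, 28), (27, Dee, bio, 34, 35, 39, 34), (27, Dee, bio, 34, 35, 39, 5), (27, Dee, bio, 34, 4, 11, 36), (29, Ned, bio, 2, 20, 18, 11), (29, Ned, bio, 2, 35, 39, 28), (29, Ned, bio, 2, 35, 39, 34), (29, Ned, bio, 2, 35, 39, 5), (29, Ned, bio, 2, 4, 11, 36), (29, Yan, bio, 29, 20, 18, 11), (29, Yan, bio, 29, 35, 39, 28), (29, Yan, bio, 29, 35, 39, 34), (29, Yan, bio, 29, 35, 39, 5), (29, Yan, bio, 29, 4, 11, 36), (30, Vic, bio, 15, 20, 18, 11), (30, Vic, bio, 15, 35, 39, 28), (30, Vic, bio, 15, 35, 39, 34), (30, Vic, bio, 15, 35, 39, 5), (30, Vic, bio, 15, 4, 11, 36), (8, Zed, bio, 24, 20, 18, 11), (8, Zed, bio, 24, 35, 39, 28), (8, Zed, bio, 24, 35, 39, 34), (8, Zed, bio, 24, 35, 39, 5), (8, Zed, bio, 24, 4, 11, 36)}
Keep only column(s) cname, sid, pid, cid, region, qty: {(Dee, 11, 20, 18, bio, 34), (Dee, 28, 35, 39, bio, 34), (Dee, 34, 35, 39, bio, 34), (Dee, 36, 4, 11, bio, 34), (Dee, 5, 35, 39, bio, 34), (Hal, 11, 20, 18, bio, 20), (Hal, 28, 35, 39, bio, 20), (Hal, 34, 35, 39, bio, 20), (Hal, 36, 4, 11, bio, 20), (Hal, 5, 35, 39, bio, 20), (Lee, 11, 20, 18, bio, 36), (Lee, 28, 35, 39, bio, 36), (Lee, 34, 35, 39, bio, 36), (Lee, 36, 4, 11, bio, 36), (Lee, 5, 35, 39, bio, 36), (Ned, 11, 20, 18, bio, 2), (Ned, 28, 35, 39, bio, 2), (Ned, 34, 35, 39, bio, 2), (Ned, 36, 4, 11, bio, 2), (Ned, 5, 35, 39, bio, 2), (Vic, 11, 20, 18, bio, 15), (Vic, 28, 35, 39, bio, 15), (Vic, 34, 35, 39, bio, 15), (Vic, 36, 4, 11, bio, 15), (Vic, 5, 35, 39, bio, 15), (Yan, 11, 20, 18, bio, 29), (Yan, 28, 35, 39, bio, 29), (Yan, 34, 35, 39, bio, 29), (Yan, 36, 4, 11, bio, 29), (Yan, 5, 35, 39, bio, 29), (Zed, 11, 20, 18, bio, 24), (Zed, 28, 35, 39, bio, 24), (Zed, 34, 35, 39, bio, 24), (Zed, 36, 4, 11, bio, 24), (Zed, 5, 35, 39, bio, 24)}
Apply σ_{sid > 5 AND cname ≠ Lee}; surviving tuples: {(Dee, 11, 20, 18, bio, 34), (Dee, 28, 35, 39, bio, 34), (Dee, 34, 35, 39, bio, 34), (Dee, 36, 4, 11, bio, 34), (Hal, 11, 20, 18, bio, 20), (Hal, 28, 35, 39, bio, 20), (Hal, 34, 35, 39, bio, 20), (Hal, 36, 4, 11, bio, 20), (Ned, 11, 20, 18, bio, 2), (Ned, 28, 35, 39, bio, 2), (Ned, 34, 35, 39, bio, 2), (Ned, 36, 4, 11, bio, 2), (Vic, 11, 20, 18, bio, 15), (Vic, 28, 35, 39, bio, 15), (Vic, 34, 35, 39, bio, 15), (Vic, 36, 4, 11, bio, 15), (Yan, 11, 20, 18, bio, 29), (Yan, 28, 35, 39, bio, 29), (Yan, 34, 35, 39, bio, 29), (Yan, 36, 4, 11, bio, 29), (Zed, 11, 20, 18, bio, 24), (Zed, 28, 35, 39, bio, 24), (Zed, 34, 35, 39, bio, 24), (Zed, 36, 4, 11, bio, 24)}
Keep only column(s) qty, region (18 duplicate(s) eliminated): {(15, bio), (2, bio), (20, bio), (24, bio), (29, bio), (34, bio)}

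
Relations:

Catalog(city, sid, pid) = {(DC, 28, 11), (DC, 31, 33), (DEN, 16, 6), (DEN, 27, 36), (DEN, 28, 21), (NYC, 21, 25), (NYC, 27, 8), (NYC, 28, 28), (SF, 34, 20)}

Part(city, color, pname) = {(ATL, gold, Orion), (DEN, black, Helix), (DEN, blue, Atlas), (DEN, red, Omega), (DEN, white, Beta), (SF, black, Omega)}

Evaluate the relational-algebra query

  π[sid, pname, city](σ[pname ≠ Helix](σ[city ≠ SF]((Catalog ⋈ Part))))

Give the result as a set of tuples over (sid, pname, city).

Natural join on city: {(DEN, 16, 6, black, Helix), (DEN, 16, 6, blue, Atlas), (DEN, 16, 6, red, Omega), (DEN, 16, 6, white, Beta), (DEN, 27, 36, black, Helix), (DEN, 27, 36, blue, Atlas), (DEN, 27, 36, red, Omega), (DEN, 27, 36, white, Beta), (DEN, 28, 21, black, Helix), (DEN, 28, 21, blue, Atlas), (DEN, 28, 21, red, Omega), (DEN, 28, 21, white, Beta), (SF, 34, 20, black, Omega)}
Apply σ_{city ≠ SF}; surviving tuples: {(DEN, 16, 6, black, Helix), (DEN, 16, 6, blue, Atlas), (DEN, 16, 6, red, Omega), (DEN, 16, 6, white, Beta), (DEN, 27, 36, black, Helix), (DEN, 27, 36, blue, Atlas), (DEN, 27, 36, red, Omega), (DEN, 27, 36, white, Beta), (DEN, 28, 21, black, Helix), (DEN, 28, 21, blue, Atlas), (DEN, 28, 21, red, Omega), (DEN, 28, 21, white, Beta)}
Apply σ_{pname ≠ Helix}; surviving tuples: {(DEN, 16, 6, blue, Atlas), (DEN, 16, 6, red, Omega), (DEN, 16, 6, white, Beta), (DEN, 27, 36, blue, Atlas), (DEN, 27, 36, red, Omega), (DEN, 27, 36, white, Beta), (DEN, 28, 21, blue, Atlas), (DEN, 28, 21, red, Omega), (DEN, 28, 21, white, Beta)}
Projecting to sid, pname, city: {(16, Atlas, DEN), (16, Beta, DEN), (16, Omega, DEN), (27, Atlas, DEN), (27, Beta, DEN), (27, Omega, DEN), (28, Atlas, DEN), (28, Beta, DEN), (28, Omega, DEN)}

{(16, Atlas, DEN), (16, Beta, DEN), (16, Omega, DEN), (27, Atlas, DEN), (27, Beta, DEN), (27, Omega, DEN), (28, Atlas, DEN), (28, Beta, DEN), (28, Omega, DEN)}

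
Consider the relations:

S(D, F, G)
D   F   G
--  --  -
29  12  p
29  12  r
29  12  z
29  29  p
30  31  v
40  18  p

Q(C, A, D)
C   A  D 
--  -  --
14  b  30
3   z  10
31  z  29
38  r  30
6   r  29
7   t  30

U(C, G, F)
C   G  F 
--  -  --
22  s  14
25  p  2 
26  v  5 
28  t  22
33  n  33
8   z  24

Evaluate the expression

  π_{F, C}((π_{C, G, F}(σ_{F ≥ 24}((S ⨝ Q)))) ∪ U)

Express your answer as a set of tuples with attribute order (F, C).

{(14, 22), (2, 25), (22, 28), (24, 8), (29, 31), (29, 6), (31, 14), (31, 38), (31, 7), (33, 33), (5, 26)}

S ⋈ Q (natural join on D): {(29, 12, p, 31, z), (29, 12, p, 6, r), (29, 12, r, 31, z), (29, 12, r, 6, r), (29, 12, z, 31, z), (29, 12, z, 6, r), (29, 29, p, 31, z), (29, 29, p, 6, r), (30, 31, v, 14, b), (30, 31, v, 38, r), (30, 31, v, 7, t)}
Filtering on F ≥ 24 leaves {(29, 29, p, 31, z), (29, 29, p, 6, r), (30, 31, v, 14, b), (30, 31, v, 38, r), (30, 31, v, 7, t)}.
Projecting to C, G, F: {(14, v, 31), (31, p, 29), (38, v, 31), (6, p, 29), (7, v, 31)}
Union: {(14, v, 31), (31, p, 29), (38, v, 31), (6, p, 29), (7, v, 31)} with {(22, s, 14), (25, p, 2), (26, v, 5), (28, t, 22), (33, n, 33), (8, z, 24)} → {(14, v, 31), (22, s, 14), (25, p, 2), (26, v, 5), (28, t, 22), (31, p, 29), (33, n, 33), (38, v, 31), (6, p, 29), (7, v, 31), (8, z, 24)}
Projecting to F, C: {(14, 22), (2, 25), (22, 28), (24, 8), (29, 31), (29, 6), (31, 14), (31, 38), (31, 7), (33, 33), (5, 26)}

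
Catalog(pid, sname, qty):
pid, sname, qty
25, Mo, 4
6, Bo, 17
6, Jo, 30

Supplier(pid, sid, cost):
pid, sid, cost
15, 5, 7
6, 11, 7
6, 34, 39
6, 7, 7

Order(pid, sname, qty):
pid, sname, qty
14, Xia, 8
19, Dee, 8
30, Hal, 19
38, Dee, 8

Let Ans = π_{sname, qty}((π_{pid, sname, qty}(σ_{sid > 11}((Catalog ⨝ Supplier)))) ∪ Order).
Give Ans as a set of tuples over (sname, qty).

{(Bo, 17), (Dee, 8), (Hal, 19), (Jo, 30), (Xia, 8)}

Catalog ⋈ Supplier (natural join on pid): {(6, Bo, 17, 11, 7), (6, Bo, 17, 34, 39), (6, Bo, 17, 7, 7), (6, Jo, 30, 11, 7), (6, Jo, 30, 34, 39), (6, Jo, 30, 7, 7)}
Filtering on sid > 11 leaves {(6, Bo, 17, 34, 39), (6, Jo, 30, 34, 39)}.
π_{pid, sname, qty} gives {(6, Bo, 17), (6, Jo, 30)}.
Taking the union: {(14, Xia, 8), (19, Dee, 8), (30, Hal, 19), (38, Dee, 8), (6, Bo, 17), (6, Jo, 30)}
π_{sname, qty} gives {(Bo, 17), (Dee, 8), (Hal, 19), (Jo, 30), (Xia, 8)} (1 duplicate(s) eliminated).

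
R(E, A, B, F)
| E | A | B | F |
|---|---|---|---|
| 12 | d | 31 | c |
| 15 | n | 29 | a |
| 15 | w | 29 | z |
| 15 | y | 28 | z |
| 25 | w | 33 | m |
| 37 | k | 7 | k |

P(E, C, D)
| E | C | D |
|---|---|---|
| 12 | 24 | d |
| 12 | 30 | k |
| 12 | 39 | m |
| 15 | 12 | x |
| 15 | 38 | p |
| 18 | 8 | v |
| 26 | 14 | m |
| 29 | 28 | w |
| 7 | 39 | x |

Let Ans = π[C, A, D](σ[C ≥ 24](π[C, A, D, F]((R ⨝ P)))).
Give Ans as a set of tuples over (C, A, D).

{(24, d, d), (30, d, k), (38, n, p), (38, w, p), (38, y, p), (39, d, m)}

R ⋈ P (natural join on E): {(12, d, 31, c, 24, d), (12, d, 31, c, 30, k), (12, d, 31, c, 39, m), (15, n, 29, a, 12, x), (15, n, 29, a, 38, p), (15, w, 29, z, 12, x), (15, w, 29, z, 38, p), (15, y, 28, z, 12, x), (15, y, 28, z, 38, p)}
π_{C, A, D, F} gives {(12, n, x, a), (12, w, x, z), (12, y, x, z), (24, d, d, c), (30, d, k, c), (38, n, p, a), (38, w, p, z), (38, y, p, z), (39, d, m, c)}.
Selection C ≥ 24: {(24, d, d, c), (30, d, k, c), (38, n, p, a), (38, w, p, z), (38, y, p, z), (39, d, m, c)}
π_{C, A, D} gives {(24, d, d), (30, d, k), (38, n, p), (38, w, p), (38, y, p), (39, d, m)}.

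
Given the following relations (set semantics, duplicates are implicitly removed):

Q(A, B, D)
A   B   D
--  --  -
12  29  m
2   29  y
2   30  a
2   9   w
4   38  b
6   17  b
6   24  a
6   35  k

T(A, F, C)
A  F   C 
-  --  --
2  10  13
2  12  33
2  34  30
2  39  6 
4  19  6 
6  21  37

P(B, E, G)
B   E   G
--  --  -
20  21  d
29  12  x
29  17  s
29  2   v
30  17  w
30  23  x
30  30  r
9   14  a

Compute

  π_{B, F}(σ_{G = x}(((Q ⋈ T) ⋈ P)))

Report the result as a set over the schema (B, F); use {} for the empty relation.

{(29, 10), (29, 12), (29, 34), (29, 39), (30, 10), (30, 12), (30, 34), (30, 39)}

Joining Q and T on A yields {(2, 29, y, 10, 13), (2, 29, y, 12, 33), (2, 29, y, 34, 30), (2, 29, y, 39, 6), (2, 30, a, 10, 13), (2, 30, a, 12, 33), (2, 30, a, 34, 30), (2, 30, a, 39, 6), (2, 9, w, 10, 13), (2, 9, w, 12, 33), (2, 9, w, 34, 30), (2, 9, w, 39, 6), (4, 38, b, 19, 6), (6, 17, b, 21, 37), (6, 24, a, 21, 37), (6, 35, k, 21, 37)}.
Joining (Q ⋈ T) and P on B yields {(2, 29, y, 10, 13, 12, x), (2, 29, y, 10, 13, 17, s), (2, 29, y, 10, 13, 2, v), (2, 29, y, 12, 33, 12, x), (2, 29, y, 12, 33, 17, s), (2, 29, y, 12, 33, 2, v), (2, 29, y, 34, 30, 12, x), (2, 29, y, 34, 30, 17, s), (2, 29, y, 34, 30, 2, v), (2, 29, y, 39, 6, 12, x), (2, 29, y, 39, 6, 17, s), (2, 29, y, 39, 6, 2, v), (2, 30, a, 10, 13, 17, w), (2, 30, a, 10, 13, 23, x), (2, 30, a, 10, 13, 30, r), (2, 30, a, 12, 33, 17, w), (2, 30, a, 12, 33, 23, x), (2, 30, a, 12, 33, 30, r), (2, 30, a, 34, 30, 17, w), (2, 30, a, 34, 30, 23, x), (2, 30, a, 34, 30, 30, r), (2, 30, a, 39, 6, 17, w), (2, 30, a, 39, 6, 23, x), (2, 30, a, 39, 6, 30, r), (2, 9, w, 10, 13, 14, a), (2, 9, w, 12, 33, 14, a), (2, 9, w, 34, 30, 14, a), (2, 9, w, 39, 6, 14, a)}.
σ[G = x]: keep tuples satisfying G = x → {(2, 29, y, 10, 13, 12, x), (2, 29, y, 12, 33, 12, x), (2, 29, y, 34, 30, 12, x), (2, 29, y, 39, 6, 12, x), (2, 30, a, 10, 13, 23, x), (2, 30, a, 12, 33, 23, x), (2, 30, a, 34, 30, 23, x), (2, 30, a, 39, 6, 23, x)}
π_{B, F} gives {(29, 10), (29, 12), (29, 34), (29, 39), (30, 10), (30, 12), (30, 34), (30, 39)}.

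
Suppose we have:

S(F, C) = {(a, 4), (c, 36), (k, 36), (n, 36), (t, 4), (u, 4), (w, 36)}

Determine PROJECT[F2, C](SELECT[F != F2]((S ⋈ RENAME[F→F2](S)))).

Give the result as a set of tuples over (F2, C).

{(a, 4), (c, 36), (k, 36), (n, 36), (t, 4), (u, 4), (w, 36)}

ρ[F→F2]: schema becomes (F2, C); tuples unchanged.
Joining S and RENAME[F→F2](S) on C yields {(a, 4, a), (a, 4, t), (a, 4, u), (c, 36, c), (c, 36, k), (c, 36, n), (c, 36, w), (k, 36, c), (k, 36, k), (k, 36, n), (k, 36, w), (n, 36, c), (n, 36, k), (n, 36, n), (n, 36, w), (t, 4, a), (t, 4, t), (t, 4, u), (u, 4, a), (u, 4, t), (u, 4, u), (w, 36, c), (w, 36, k), (w, 36, n), (w, 36, w)}.
Apply σ_{F != F2}; surviving tuples: {(a, 4, t), (a, 4, u), (c, 36, k), (c, 36, n), (c, 36, w), (k, 36, c), (k, 36, n), (k, 36, w), (n, 36, c), (n, 36, k), (n, 36, w), (t, 4, a), (t, 4, u), (u, 4, a), (u, 4, t), (w, 36, c), (w, 36, k), (w, 36, n)}
Projecting to F2, C (11 duplicate(s) eliminated): {(a, 4), (c, 36), (k, 36), (n, 36), (t, 4), (u, 4), (w, 36)}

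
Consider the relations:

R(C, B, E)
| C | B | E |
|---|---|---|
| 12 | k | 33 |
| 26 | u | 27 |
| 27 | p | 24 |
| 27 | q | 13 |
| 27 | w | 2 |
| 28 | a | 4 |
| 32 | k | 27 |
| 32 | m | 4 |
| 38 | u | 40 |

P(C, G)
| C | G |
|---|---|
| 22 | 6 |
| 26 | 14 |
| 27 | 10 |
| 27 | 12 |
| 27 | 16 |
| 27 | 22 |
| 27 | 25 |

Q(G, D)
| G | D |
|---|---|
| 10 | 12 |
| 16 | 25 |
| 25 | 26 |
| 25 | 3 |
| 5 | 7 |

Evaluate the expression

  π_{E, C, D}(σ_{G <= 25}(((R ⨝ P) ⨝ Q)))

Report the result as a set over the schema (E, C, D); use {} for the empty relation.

{(13, 27, 12), (13, 27, 25), (13, 27, 26), (13, 27, 3), (2, 27, 12), (2, 27, 25), (2, 27, 26), (2, 27, 3), (24, 27, 12), (24, 27, 25), (24, 27, 26), (24, 27, 3)}

Natural join on C: {(26, u, 27, 14), (27, p, 24, 10), (27, p, 24, 12), (27, p, 24, 16), (27, p, 24, 22), (27, p, 24, 25), (27, q, 13, 10), (27, q, 13, 12), (27, q, 13, 16), (27, q, 13, 22), (27, q, 13, 25), (27, w, 2, 10), (27, w, 2, 12), (27, w, 2, 16), (27, w, 2, 22), (27, w, 2, 25)}
Natural join on G: {(27, p, 24, 10, 12), (27, p, 24, 16, 25), (27, p, 24, 25, 26), (27, p, 24, 25, 3), (27, q, 13, 10, 12), (27, q, 13, 16, 25), (27, q, 13, 25, 26), (27, q, 13, 25, 3), (27, w, 2, 10, 12), (27, w, 2, 16, 25), (27, w, 2, 25, 26), (27, w, 2, 25, 3)}
σ[G <= 25]: keep tuples satisfying G <= 25 → {(27, p, 24, 10, 12), (27, p, 24, 16, 25), (27, p, 24, 25, 26), (27, p, 24, 25, 3), (27, q, 13, 10, 12), (27, q, 13, 16, 25), (27, q, 13, 25, 26), (27, q, 13, 25, 3), (27, w, 2, 10, 12), (27, w, 2, 16, 25), (27, w, 2, 25, 26), (27, w, 2, 25, 3)}
π[E, C, D]: project onto (E, C, D) → {(13, 27, 12), (13, 27, 25), (13, 27, 26), (13, 27, 3), (2, 27, 12), (2, 27, 25), (2, 27, 26), (2, 27, 3), (24, 27, 12), (24, 27, 25), (24, 27, 26), (24, 27, 3)}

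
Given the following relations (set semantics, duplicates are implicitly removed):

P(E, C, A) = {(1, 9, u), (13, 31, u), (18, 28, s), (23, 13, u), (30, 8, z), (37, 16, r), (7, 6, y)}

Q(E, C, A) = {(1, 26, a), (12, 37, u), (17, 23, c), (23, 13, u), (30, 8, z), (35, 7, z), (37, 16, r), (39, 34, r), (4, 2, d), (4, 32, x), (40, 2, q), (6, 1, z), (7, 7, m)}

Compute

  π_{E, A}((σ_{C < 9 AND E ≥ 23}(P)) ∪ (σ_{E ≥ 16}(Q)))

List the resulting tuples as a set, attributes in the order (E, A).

{(17, c), (23, u), (30, z), (35, z), (37, r), (39, r), (40, q)}

σ[C < 9 AND E ≥ 23]: keep tuples satisfying C < 9 AND E ≥ 23 → {(30, 8, z)}
σ[E ≥ 16]: keep tuples satisfying E ≥ 16 → {(17, 23, c), (23, 13, u), (30, 8, z), (35, 7, z), (37, 16, r), (39, 34, r), (40, 2, q)}
Union: {(30, 8, z)} with {(17, 23, c), (23, 13, u), (30, 8, z), (35, 7, z), (37, 16, r), (39, 34, r), (40, 2, q)} → {(17, 23, c), (23, 13, u), (30, 8, z), (35, 7, z), (37, 16, r), (39, 34, r), (40, 2, q)}
π_{E, A} gives {(17, c), (23, u), (30, z), (35, z), (37, r), (39, r), (40, q)}.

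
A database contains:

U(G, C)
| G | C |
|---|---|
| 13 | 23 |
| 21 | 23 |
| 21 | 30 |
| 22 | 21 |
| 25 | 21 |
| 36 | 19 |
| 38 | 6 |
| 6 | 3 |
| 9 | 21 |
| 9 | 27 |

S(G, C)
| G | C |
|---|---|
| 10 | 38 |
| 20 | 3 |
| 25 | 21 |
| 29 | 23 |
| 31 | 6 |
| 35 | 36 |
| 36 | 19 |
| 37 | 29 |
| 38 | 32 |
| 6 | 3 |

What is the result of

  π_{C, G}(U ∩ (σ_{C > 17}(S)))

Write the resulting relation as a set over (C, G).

Selection C > 17: {(10, 38), (25, 21), (29, 23), (35, 36), (36, 19), (37, 29), (38, 32)}
Set intersection of the two operands is {(25, 21), (36, 19)}.
Projecting to C, G: {(19, 36), (21, 25)}

{(19, 36), (21, 25)}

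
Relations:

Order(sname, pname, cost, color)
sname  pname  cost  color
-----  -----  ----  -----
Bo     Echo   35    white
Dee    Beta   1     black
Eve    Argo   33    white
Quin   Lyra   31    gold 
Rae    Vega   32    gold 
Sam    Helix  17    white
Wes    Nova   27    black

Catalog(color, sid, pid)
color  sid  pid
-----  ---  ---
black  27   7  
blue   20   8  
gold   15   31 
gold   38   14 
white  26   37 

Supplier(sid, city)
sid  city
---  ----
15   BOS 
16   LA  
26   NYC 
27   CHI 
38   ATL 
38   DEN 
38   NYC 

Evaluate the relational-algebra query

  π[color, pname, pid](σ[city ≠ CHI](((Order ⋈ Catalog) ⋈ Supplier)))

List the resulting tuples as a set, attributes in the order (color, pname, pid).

Joining Order and Catalog on color yields {(Bo, Echo, 35, white, 26, 37), (Dee, Beta, 1, black, 27, 7), (Eve, Argo, 33, white, 26, 37), (Quin, Lyra, 31, gold, 15, 31), (Quin, Lyra, 31, gold, 38, 14), (Rae, Vega, 32, gold, 15, 31), (Rae, Vega, 32, gold, 38, 14), (Sam, Helix, 17, white, 26, 37), (Wes, Nova, 27, black, 27, 7)}.
Joining (Order ⋈ Catalog) and Supplier on sid yields {(Bo, Echo, 35, white, 26, 37, NYC), (Dee, Beta, 1, black, 27, 7, CHI), (Eve, Argo, 33, white, 26, 37, NYC), (Quin, Lyra, 31, gold, 15, 31, BOS), (Quin, Lyra, 31, gold, 38, 14, ATL), (Quin, Lyra, 31, gold, 38, 14, DEN), (Quin, Lyra, 31, gold, 38, 14, NYC), (Rae, Vega, 32, gold, 15, 31, BOS), (Rae, Vega, 32, gold, 38, 14, ATL), (Rae, Vega, 32, gold, 38, 14, DEN), (Rae, Vega, 32, gold, 38, 14, NYC), (Sam, Helix, 17, white, 26, 37, NYC), (Wes, Nova, 27, black, 27, 7, CHI)}.
Selection city ≠ CHI: {(Bo, Echo, 35, white, 26, 37, NYC), (Eve, Argo, 33, white, 26, 37, NYC), (Quin, Lyra, 31, gold, 15, 31, BOS), (Quin, Lyra, 31, gold, 38, 14, ATL), (Quin, Lyra, 31, gold, 38, 14, DEN), (Quin, Lyra, 31, gold, 38, 14, NYC), (Rae, Vega, 32, gold, 15, 31, BOS), (Rae, Vega, 32, gold, 38, 14, ATL), (Rae, Vega, 32, gold, 38, 14, DEN), (Rae, Vega, 32, gold, 38, 14, NYC), (Sam, Helix, 17, white, 26, 37, NYC)}
π_{color, pname, pid} gives {(gold, Lyra, 14), (gold, Lyra, 31), (gold, Vega, 14), (gold, Vega, 31), (white, Argo, 37), (white, Echo, 37), (white, Helix, 37)} (4 duplicate(s) eliminated).

{(gold, Lyra, 14), (gold, Lyra, 31), (gold, Vega, 14), (gold, Vega, 31), (white, Argo, 37), (white, Echo, 37), (white, Helix, 37)}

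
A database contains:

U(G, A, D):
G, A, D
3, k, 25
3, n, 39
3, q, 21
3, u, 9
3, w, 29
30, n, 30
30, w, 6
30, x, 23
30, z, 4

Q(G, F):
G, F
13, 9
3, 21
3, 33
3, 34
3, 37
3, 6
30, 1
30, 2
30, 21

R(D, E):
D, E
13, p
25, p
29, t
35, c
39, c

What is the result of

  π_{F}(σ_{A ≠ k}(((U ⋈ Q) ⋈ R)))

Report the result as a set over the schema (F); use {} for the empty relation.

U ⋈ Q (natural join on G): {(3, k, 25, 21), (3, k, 25, 33), (3, k, 25, 34), (3, k, 25, 37), (3, k, 25, 6), (3, n, 39, 21), (3, n, 39, 33), (3, n, 39, 34), (3, n, 39, 37), (3, n, 39, 6), (3, q, 21, 21), (3, q, 21, 33), (3, q, 21, 34), (3, q, 21, 37), (3, q, 21, 6), (3, u, 9, 21), (3, u, 9, 33), (3, u, 9, 34), (3, u, 9, 37), (3, u, 9, 6), (3, w, 29, 21), (3, w, 29, 33), (3, w, 29, 34), (3, w, 29, 37), (3, w, 29, 6), (30, n, 30, 1), (30, n, 30, 2), (30, n, 30, 21), (30, w, 6, 1), (30, w, 6, 2), (30, w, 6, 21), (30, x, 23, 1), (30, x, 23, 2), (30, x, 23, 21), (30, z, 4, 1), (30, z, 4, 2), (30, z, 4, 21)}
(U ⋈ Q) ⋈ R (natural join on D): {(3, k, 25, 21, p), (3, k, 25, 33, p), (3, k, 25, 34, p), (3, k, 25, 37, p), (3, k, 25, 6, p), (3, n, 39, 21, c), (3, n, 39, 33, c), (3, n, 39, 34, c), (3, n, 39, 37, c), (3, n, 39, 6, c), (3, w, 29, 21, t), (3, w, 29, 33, t), (3, w, 29, 34, t), (3, w, 29, 37, t), (3, w, 29, 6, t)}
Selection A ≠ k: {(3, n, 39, 21, c), (3, n, 39, 33, c), (3, n, 39, 34, c), (3, n, 39, 37, c), (3, n, 39, 6, c), (3, w, 29, 21, t), (3, w, 29, 33, t), (3, w, 29, 34, t), (3, w, 29, 37, t), (3, w, 29, 6, t)}
π_{F} gives {21, 33, 34, 37, 6} (5 duplicate(s) eliminated).

{21, 33, 34, 37, 6}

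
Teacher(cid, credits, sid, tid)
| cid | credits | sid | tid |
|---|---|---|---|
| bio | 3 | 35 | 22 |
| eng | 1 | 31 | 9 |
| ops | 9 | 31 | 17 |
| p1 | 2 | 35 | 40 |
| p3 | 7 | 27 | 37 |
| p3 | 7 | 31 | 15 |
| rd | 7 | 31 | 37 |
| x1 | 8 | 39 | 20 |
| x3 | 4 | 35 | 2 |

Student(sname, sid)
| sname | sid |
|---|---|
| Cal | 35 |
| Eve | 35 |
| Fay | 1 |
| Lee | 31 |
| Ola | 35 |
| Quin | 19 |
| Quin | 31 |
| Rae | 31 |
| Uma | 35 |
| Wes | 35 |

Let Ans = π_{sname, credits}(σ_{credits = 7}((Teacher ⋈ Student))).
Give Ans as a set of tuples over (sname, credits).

{(Lee, 7), (Quin, 7), (Rae, 7)}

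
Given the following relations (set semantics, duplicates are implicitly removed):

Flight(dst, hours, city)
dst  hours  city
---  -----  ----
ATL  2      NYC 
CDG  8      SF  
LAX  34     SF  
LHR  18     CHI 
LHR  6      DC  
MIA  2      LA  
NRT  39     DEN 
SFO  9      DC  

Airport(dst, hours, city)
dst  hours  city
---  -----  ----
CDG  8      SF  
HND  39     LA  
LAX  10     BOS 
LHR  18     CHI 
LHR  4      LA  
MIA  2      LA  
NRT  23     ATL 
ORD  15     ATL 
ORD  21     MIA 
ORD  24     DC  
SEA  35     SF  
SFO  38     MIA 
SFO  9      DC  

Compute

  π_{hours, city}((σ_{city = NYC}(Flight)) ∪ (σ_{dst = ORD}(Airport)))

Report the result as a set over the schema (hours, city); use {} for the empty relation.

Filtering on city = NYC leaves {(ATL, 2, NYC)}.
Filtering on dst = ORD leaves {(ORD, 15, ATL), (ORD, 21, MIA), (ORD, 24, DC)}.
Taking the union: {(ATL, 2, NYC), (ORD, 15, ATL), (ORD, 21, MIA), (ORD, 24, DC)}
Keep only column(s) hours, city: {(15, ATL), (2, NYC), (21, MIA), (24, DC)}

{(15, ATL), (2, NYC), (21, MIA), (24, DC)}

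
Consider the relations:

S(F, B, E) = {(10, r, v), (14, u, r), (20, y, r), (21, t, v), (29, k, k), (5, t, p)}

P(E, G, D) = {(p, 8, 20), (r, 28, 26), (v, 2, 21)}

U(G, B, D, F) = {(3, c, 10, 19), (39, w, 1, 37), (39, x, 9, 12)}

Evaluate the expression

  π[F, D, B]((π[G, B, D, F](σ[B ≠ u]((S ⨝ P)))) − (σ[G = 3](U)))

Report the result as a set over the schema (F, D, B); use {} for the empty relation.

{(10, 21, r), (20, 26, y), (21, 21, t), (5, 20, t)}

Joining S and P on E yields {(10, r, v, 2, 21), (14, u, r, 28, 26), (20, y, r, 28, 26), (21, t, v, 2, 21), (5, t, p, 8, 20)}.
Apply σ_{B ≠ u}; surviving tuples: {(10, r, v, 2, 21), (20, y, r, 28, 26), (21, t, v, 2, 21), (5, t, p, 8, 20)}
Projecting to G, B, D, F: {(2, r, 21, 10), (2, t, 21, 21), (28, y, 26, 20), (8, t, 20, 5)}
Apply σ_{G = 3}; surviving tuples: {(3, c, 10, 19)}
Taking the difference: {(2, r, 21, 10), (2, t, 21, 21), (28, y, 26, 20), (8, t, 20, 5)}
Projecting to F, D, B: {(10, 21, r), (20, 26, y), (21, 21, t), (5, 20, t)}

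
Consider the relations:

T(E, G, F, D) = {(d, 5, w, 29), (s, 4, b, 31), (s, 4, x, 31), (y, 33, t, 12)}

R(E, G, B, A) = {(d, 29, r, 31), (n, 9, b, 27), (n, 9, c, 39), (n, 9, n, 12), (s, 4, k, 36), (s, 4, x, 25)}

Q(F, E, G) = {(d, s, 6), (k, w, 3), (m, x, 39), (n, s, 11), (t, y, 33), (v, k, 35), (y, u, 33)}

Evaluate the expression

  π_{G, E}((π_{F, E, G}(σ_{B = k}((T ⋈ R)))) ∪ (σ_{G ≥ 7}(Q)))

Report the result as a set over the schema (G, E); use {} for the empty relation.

Natural join on E, G: {(s, 4, b, 31, k, 36), (s, 4, b, 31, x, 25), (s, 4, x, 31, k, 36), (s, 4, x, 31, x, 25)}
Apply σ_{B = k}; surviving tuples: {(s, 4, b, 31, k, 36), (s, 4, x, 31, k, 36)}
Projecting to F, E, G: {(b, s, 4), (x, s, 4)}
Apply σ_{G ≥ 7}; surviving tuples: {(m, x, 39), (n, s, 11), (t, y, 33), (v, k, 35), (y, u, 33)}
Union: {(b, s, 4), (x, s, 4)} with {(m, x, 39), (n, s, 11), (t, y, 33), (v, k, 35), (y, u, 33)} → {(b, s, 4), (m, x, 39), (n, s, 11), (t, y, 33), (v, k, 35), (x, s, 4), (y, u, 33)}
Projecting to G, E (1 duplicate(s) eliminated): {(11, s), (33, u), (33, y), (35, k), (39, x), (4, s)}

{(11, s), (33, u), (33, y), (35, k), (39, x), (4, s)}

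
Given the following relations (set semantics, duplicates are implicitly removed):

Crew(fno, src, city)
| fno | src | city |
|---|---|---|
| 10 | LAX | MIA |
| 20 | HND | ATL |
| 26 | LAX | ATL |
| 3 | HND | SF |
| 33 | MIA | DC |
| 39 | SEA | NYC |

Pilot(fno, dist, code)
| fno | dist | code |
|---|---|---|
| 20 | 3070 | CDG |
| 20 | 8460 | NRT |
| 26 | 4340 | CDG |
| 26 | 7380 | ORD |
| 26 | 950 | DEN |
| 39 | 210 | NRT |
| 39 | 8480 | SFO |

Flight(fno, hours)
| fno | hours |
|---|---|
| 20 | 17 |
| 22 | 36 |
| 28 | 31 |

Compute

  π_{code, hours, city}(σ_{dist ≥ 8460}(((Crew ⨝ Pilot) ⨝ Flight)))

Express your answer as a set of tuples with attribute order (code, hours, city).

Natural join on fno: {(20, HND, ATL, 3070, CDG), (20, HND, ATL, 8460, NRT), (26, LAX, ATL, 4340, CDG), (26, LAX, ATL, 7380, ORD), (26, LAX, ATL, 950, DEN), (39, SEA, NYC, 210, NRT), (39, SEA, NYC, 8480, SFO)}
Natural join on fno: {(20, HND, ATL, 3070, CDG, 17), (20, HND, ATL, 8460, NRT, 17)}
Apply σ_{dist ≥ 8460}; surviving tuples: {(20, HND, ATL, 8460, NRT, 17)}
Projecting to code, hours, city: {(NRT, 17, ATL)}

{(NRT, 17, ATL)}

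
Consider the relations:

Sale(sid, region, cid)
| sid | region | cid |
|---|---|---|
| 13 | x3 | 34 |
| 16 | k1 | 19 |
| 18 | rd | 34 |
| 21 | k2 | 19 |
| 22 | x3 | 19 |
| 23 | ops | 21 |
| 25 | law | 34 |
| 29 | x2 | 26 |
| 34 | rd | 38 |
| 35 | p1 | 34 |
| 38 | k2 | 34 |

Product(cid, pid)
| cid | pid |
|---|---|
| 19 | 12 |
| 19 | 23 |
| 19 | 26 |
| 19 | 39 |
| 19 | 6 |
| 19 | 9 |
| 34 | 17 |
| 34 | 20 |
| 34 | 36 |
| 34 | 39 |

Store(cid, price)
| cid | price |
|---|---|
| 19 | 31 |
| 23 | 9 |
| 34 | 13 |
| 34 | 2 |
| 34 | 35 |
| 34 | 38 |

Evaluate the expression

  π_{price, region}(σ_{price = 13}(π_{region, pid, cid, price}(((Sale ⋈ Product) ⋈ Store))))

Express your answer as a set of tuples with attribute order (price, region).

{(13, k2), (13, law), (13, p1), (13, rd), (13, x3)}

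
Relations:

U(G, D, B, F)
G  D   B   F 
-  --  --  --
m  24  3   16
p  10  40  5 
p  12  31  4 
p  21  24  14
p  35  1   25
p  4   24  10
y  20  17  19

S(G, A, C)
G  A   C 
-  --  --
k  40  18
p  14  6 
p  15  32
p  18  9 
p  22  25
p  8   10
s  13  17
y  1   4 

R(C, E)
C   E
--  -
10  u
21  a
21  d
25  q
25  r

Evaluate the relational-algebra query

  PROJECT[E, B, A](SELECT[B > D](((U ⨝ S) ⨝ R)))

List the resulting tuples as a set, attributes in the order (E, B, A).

Natural join on G: {(p, 10, 40, 5, 14, 6), (p, 10, 40, 5, 15, 32), (p, 10, 40, 5, 18, 9), (p, 10, 40, 5, 22, 25), (p, 10, 40, 5, 8, 10), (p, 12, 31, 4, 14, 6), (p, 12, 31, 4, 15, 32), (p, 12, 31, 4, 18, 9), (p, 12, 31, 4, 22, 25), (p, 12, 31, 4, 8, 10), (p, 21, 24, 14, 14, 6), (p, 21, 24, 14, 15, 32), (p, 21, 24, 14, 18, 9), (p, 21, 24, 14, 22, 25), (p, 21, 24, 14, 8, 10), (p, 35, 1, 25, 14, 6), (p, 35, 1, 25, 15, 32), (p, 35, 1, 25, 18, 9), (p, 35, 1, 25, 22, 25), (p, 35, 1, 25, 8, 10), (p, 4, 24, 10, 14, 6), (p, 4, 24, 10, 15, 32), (p, 4, 24, 10, 18, 9), (p, 4, 24, 10, 22, 25), (p, 4, 24, 10, 8, 10), (y, 20, 17, 19, 1, 4)}
Natural join on C: {(p, 10, 40, 5, 22, 25, q), (p, 10, 40, 5, 22, 25, r), (p, 10, 40, 5, 8, 10, u), (p, 12, 31, 4, 22, 25, q), (p, 12, 31, 4, 22, 25, r), (p, 12, 31, 4, 8, 10, u), (p, 21, 24, 14, 22, 25, q), (p, 21, 24, 14, 22, 25, r), (p, 21, 24, 14, 8, 10, u), (p, 35, 1, 25, 22, 25, q), (p, 35, 1, 25, 22, 25, r), (p, 35, 1, 25, 8, 10, u), (p, 4, 24, 10, 22, 25, q), (p, 4, 24, 10, 22, 25, r), (p, 4, 24, 10, 8, 10, u)}
Selection B > D: {(p, 10, 40, 5, 22, 25, q), (p, 10, 40, 5, 22, 25, r), (p, 10, 40, 5, 8, 10, u), (p, 12, 31, 4, 22, 25, q), (p, 12, 31, 4, 22, 25, r), (p, 12, 31, 4, 8, 10, u), (p, 21, 24, 14, 22, 25, q), (p, 21, 24, 14, 22, 25, r), (p, 21, 24, 14, 8, 10, u), (p, 4, 24, 10, 22, 25, q), (p, 4, 24, 10, 22, 25, r), (p, 4, 24, 10, 8, 10, u)}
π[E, B, A]: project onto (E, B, A) (3 duplicate(s) eliminated) → {(q, 24, 22), (q, 31, 22), (q, 40, 22), (r, 24, 22), (r, 31, 22), (r, 40, 22), (u, 24, 8), (u, 31, 8), (u, 40, 8)}

{(q, 24, 22), (q, 31, 22), (q, 40, 22), (r, 24, 22), (r, 31, 22), (r, 40, 22), (u, 24, 8), (u, 31, 8), (u, 40, 8)}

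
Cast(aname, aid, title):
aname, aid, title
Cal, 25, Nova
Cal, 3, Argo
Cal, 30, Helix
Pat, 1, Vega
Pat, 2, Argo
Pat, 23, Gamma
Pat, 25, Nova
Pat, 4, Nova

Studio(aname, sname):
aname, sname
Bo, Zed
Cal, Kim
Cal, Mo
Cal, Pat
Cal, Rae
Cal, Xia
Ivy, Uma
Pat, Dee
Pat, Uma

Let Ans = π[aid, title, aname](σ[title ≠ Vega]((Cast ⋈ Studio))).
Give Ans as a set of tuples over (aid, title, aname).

{(2, Argo, Pat), (23, Gamma, Pat), (25, Nova, Cal), (25, Nova, Pat), (3, Argo, Cal), (30, Helix, Cal), (4, Nova, Pat)}

Joining Cast and Studio on aname yields {(Cal, 25, Nova, Kim), (Cal, 25, Nova, Mo), (Cal, 25, Nova, Pat), (Cal, 25, Nova, Rae), (Cal, 25, Nova, Xia), (Cal, 3, Argo, Kim), (Cal, 3, Argo, Mo), (Cal, 3, Argo, Pat), (Cal, 3, Argo, Rae), (Cal, 3, Argo, Xia), (Cal, 30, Helix, Kim), (Cal, 30, Helix, Mo), (Cal, 30, Helix, Pat), (Cal, 30, Helix, Rae), (Cal, 30, Helix, Xia), (Pat, 1, Vega, Dee), (Pat, 1, Vega, Uma), (Pat, 2, Argo, Dee), (Pat, 2, Argo, Uma), (Pat, 23, Gamma, Dee), (Pat, 23, Gamma, Uma), (Pat, 25, Nova, Dee), (Pat, 25, Nova, Uma), (Pat, 4, Nova, Dee), (Pat, 4, Nova, Uma)}.
Filtering on title ≠ Vega leaves {(Cal, 25, Nova, Kim), (Cal, 25, Nova, Mo), (Cal, 25, Nova, Pat), (Cal, 25, Nova, Rae), (Cal, 25, Nova, Xia), (Cal, 3, Argo, Kim), (Cal, 3, Argo, Mo), (Cal, 3, Argo, Pat), (Cal, 3, Argo, Rae), (Cal, 3, Argo, Xia), (Cal, 30, Helix, Kim), (Cal, 30, Helix, Mo), (Cal, 30, Helix, Pat), (Cal, 30, Helix, Rae), (Cal, 30, Helix, Xia), (Pat, 2, Argo, Dee), (Pat, 2, Argo, Uma), (Pat, 23, Gamma, Dee), (Pat, 23, Gamma, Uma), (Pat, 25, Nova, Dee), (Pat, 25, Nova, Uma), (Pat, 4, Nova, Dee), (Pat, 4, Nova, Uma)}.
Projecting to aid, title, aname (16 duplicate(s) eliminated): {(2, Argo, Pat), (23, Gamma, Pat), (25, Nova, Cal), (25, Nova, Pat), (3, Argo, Cal), (30, Helix, Cal), (4, Nova, Pat)}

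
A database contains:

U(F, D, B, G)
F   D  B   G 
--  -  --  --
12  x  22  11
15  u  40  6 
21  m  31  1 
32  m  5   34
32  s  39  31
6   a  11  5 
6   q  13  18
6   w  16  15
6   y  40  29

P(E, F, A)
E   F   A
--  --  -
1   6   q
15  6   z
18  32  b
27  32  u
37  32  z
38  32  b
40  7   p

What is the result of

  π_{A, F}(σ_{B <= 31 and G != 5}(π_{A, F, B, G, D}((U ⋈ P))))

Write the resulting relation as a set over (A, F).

{(b, 32), (q, 6), (u, 32), (z, 32), (z, 6)}

Natural join on F: {(32, m, 5, 34, 18, b), (32, m, 5, 34, 27, u), (32, m, 5, 34, 37, z), (32, m, 5, 34, 38, b), (32, s, 39, 31, 18, b), (32, s, 39, 31, 27, u), (32, s, 39, 31, 37, z), (32, s, 39, 31, 38, b), (6, a, 11, 5, 1, q), (6, a, 11, 5, 15, z), (6, q, 13, 18, 1, q), (6, q, 13, 18, 15, z), (6, w, 16, 15, 1, q), (6, w, 16, 15, 15, z), (6, y, 40, 29, 1, q), (6, y, 40, 29, 15, z)}
Keep only column(s) A, F, B, G, D (2 duplicate(s) eliminated): {(b, 32, 39, 31, s), (b, 32, 5, 34, m), (q, 6, 11, 5, a), (q, 6, 13, 18, q), (q, 6, 16, 15, w), (q, 6, 40, 29, y), (u, 32, 39, 31, s), (u, 32, 5, 34, m), (z, 32, 39, 31, s), (z, 32, 5, 34, m), (z, 6, 11, 5, a), (z, 6, 13, 18, q), (z, 6, 16, 15, w), (z, 6, 40, 29, y)}
Filtering on B <= 31 and G != 5 leaves {(b, 32, 5, 34, m), (q, 6, 13, 18, q), (q, 6, 16, 15, w), (u, 32, 5, 34, m), (z, 32, 5, 34, m), (z, 6, 13, 18, q), (z, 6, 16, 15, w)}.
Keep only column(s) A, F (2 duplicate(s) eliminated): {(b, 32), (q, 6), (u, 32), (z, 32), (z, 6)}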